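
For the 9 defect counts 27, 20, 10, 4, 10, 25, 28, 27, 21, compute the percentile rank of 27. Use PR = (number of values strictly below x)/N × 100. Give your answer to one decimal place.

66.7

N = 9.
Strictly below 27: 6. Equal to 27: 2.
PR = 6/9 × 100 = 66.7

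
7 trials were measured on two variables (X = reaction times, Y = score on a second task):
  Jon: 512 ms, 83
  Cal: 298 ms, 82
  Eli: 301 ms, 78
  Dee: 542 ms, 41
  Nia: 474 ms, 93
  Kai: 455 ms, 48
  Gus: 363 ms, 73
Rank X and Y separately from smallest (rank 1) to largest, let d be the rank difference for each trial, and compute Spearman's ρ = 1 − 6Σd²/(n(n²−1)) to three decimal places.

Ranks of variable 1: 6, 1, 2, 7, 5, 4, 3
Ranks of variable 2: 6, 5, 4, 1, 7, 2, 3
d = r₁ − r₂: 0, -4, -2, 6, -2, 2, 0
d²: 0, 16, 4, 36, 4, 4, 0; Σd² = 64
ρ = 1 − 6·64/(7·48) = 1 − 384/336 = -0.143

-0.143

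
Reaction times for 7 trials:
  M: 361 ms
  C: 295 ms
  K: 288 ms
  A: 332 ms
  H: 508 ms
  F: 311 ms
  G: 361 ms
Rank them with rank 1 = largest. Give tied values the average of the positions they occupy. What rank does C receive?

Sorted (descending): 508, 361, 361, 332, 311, 295, 288
The 2 values of 361 occupy positions 2–3 → average rank (2+3)/2 = 2.5.
C has value 295 ms → rank 6.

6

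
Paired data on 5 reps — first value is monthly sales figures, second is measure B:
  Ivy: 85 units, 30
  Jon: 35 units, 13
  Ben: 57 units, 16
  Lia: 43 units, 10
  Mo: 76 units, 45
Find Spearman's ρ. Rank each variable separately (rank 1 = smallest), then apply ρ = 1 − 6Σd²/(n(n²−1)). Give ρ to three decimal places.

0.800

Ranks of variable 1: 5, 1, 3, 2, 4
Ranks of variable 2: 4, 2, 3, 1, 5
d = r₁ − r₂: 1, -1, 0, 1, -1
d²: 1, 1, 0, 1, 1; Σd² = 4
ρ = 1 − 6·4/(5·24) = 1 − 24/120 = 0.800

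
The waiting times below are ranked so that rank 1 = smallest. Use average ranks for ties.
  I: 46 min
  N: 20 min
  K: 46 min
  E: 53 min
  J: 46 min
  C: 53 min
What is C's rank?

Sorted (ascending): 20, 46, 46, 46, 53, 53
The 3 values of 46 occupy positions 2–4 → average rank 3.
The 2 values of 53 occupy positions 5–6 → average rank (5+6)/2 = 5.5.
C has value 53 min → rank 5.5.

5.5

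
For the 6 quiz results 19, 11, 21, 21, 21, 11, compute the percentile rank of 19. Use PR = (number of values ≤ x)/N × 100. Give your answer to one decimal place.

N = 6.
Strictly below 19: 2. Equal to 19: 1.
PR = 3/6 × 100 = 50.0

50.0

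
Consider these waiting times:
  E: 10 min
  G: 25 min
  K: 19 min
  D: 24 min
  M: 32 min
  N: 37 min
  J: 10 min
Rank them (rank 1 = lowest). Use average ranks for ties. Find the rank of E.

1.5

Sorted (ascending): 10, 10, 19, 24, 25, 32, 37
The 2 values of 10 occupy positions 1–2 → average rank (1+2)/2 = 1.5.
E has value 10 min → rank 1.5.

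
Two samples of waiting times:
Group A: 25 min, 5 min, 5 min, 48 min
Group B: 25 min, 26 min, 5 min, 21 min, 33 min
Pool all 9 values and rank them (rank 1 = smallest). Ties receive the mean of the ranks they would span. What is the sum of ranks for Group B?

Sorted (ascending): 5, 5, 5, 21, 25, 25, 26, 33, 48
The 3 values of 5 occupy positions 1–3 → average rank 2.
The 2 values of 25 occupy positions 5–6 → average rank (5+6)/2 = 5.5.
Group B values → pooled ranks: 25→5.5, 26→7, 5→2, 21→4, 33→8
Rank sum = 5.5 + 7 + 2 + 4 + 8 = 26.5

26.5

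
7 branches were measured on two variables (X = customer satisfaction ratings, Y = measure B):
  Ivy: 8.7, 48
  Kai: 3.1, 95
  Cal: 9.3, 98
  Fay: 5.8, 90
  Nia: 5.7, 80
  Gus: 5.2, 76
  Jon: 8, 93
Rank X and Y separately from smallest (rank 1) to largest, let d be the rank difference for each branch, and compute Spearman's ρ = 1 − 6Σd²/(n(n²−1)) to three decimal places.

Ranks of variable 1: 6, 1, 7, 4, 3, 2, 5
Ranks of variable 2: 1, 6, 7, 4, 3, 2, 5
d = r₁ − r₂: 5, -5, 0, 0, 0, 0, 0
d²: 25, 25, 0, 0, 0, 0, 0; Σd² = 50
ρ = 1 − 6·50/(7·48) = 1 − 300/336 = 0.107

0.107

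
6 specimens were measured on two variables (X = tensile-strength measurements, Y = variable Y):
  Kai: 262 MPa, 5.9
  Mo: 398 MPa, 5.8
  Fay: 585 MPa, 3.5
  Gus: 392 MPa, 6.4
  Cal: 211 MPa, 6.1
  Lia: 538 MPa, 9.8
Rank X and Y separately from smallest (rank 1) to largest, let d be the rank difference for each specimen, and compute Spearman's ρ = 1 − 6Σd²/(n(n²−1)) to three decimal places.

Ranks of variable 1: 2, 4, 6, 3, 1, 5
Ranks of variable 2: 3, 2, 1, 5, 4, 6
d = r₁ − r₂: -1, 2, 5, -2, -3, -1
d²: 1, 4, 25, 4, 9, 1; Σd² = 44
ρ = 1 − 6·44/(6·35) = 1 − 264/210 = -0.257

-0.257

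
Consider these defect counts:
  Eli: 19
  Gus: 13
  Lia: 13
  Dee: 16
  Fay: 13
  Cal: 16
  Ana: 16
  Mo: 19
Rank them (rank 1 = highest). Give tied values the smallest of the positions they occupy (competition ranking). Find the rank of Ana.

3

Sorted (descending): 19, 19, 16, 16, 16, 13, 13, 13
The 2 values of 19 occupy positions 1–2 → each gets rank 1.
The 3 values of 16 occupy positions 3–5 → each gets rank 3.
The 3 values of 13 occupy positions 6–8 → each gets rank 6.
Ana has value 16 → rank 3.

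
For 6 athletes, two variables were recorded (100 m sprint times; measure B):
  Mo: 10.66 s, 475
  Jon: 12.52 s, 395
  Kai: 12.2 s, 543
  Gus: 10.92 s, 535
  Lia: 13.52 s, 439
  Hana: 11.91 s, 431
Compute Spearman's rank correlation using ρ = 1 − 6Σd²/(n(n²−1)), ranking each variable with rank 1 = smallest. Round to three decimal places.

-0.371

Ranks of variable 1: 1, 5, 4, 2, 6, 3
Ranks of variable 2: 4, 1, 6, 5, 3, 2
d = r₁ − r₂: -3, 4, -2, -3, 3, 1
d²: 9, 16, 4, 9, 9, 1; Σd² = 48
ρ = 1 − 6·48/(6·35) = 1 − 288/210 = -0.371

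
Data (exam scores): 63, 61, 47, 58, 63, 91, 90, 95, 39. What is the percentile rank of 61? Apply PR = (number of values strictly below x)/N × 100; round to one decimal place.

N = 9.
Strictly below 61: 3. Equal to 61: 1.
PR = 3/9 × 100 = 33.3

33.3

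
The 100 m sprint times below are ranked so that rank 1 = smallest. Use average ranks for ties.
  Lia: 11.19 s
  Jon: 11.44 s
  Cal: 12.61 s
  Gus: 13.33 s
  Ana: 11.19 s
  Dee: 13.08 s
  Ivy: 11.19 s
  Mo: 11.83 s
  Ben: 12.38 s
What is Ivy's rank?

2

Sorted (ascending): 11.19, 11.19, 11.19, 11.44, 11.83, 12.38, 12.61, 13.08, 13.33
The 3 values of 11.19 occupy positions 1–3 → average rank 2.
Ivy has value 11.19 s → rank 2.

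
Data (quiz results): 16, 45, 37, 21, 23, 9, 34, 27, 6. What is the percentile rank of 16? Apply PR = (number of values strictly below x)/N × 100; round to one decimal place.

22.2

N = 9.
Strictly below 16: 2. Equal to 16: 1.
PR = 2/9 × 100 = 22.2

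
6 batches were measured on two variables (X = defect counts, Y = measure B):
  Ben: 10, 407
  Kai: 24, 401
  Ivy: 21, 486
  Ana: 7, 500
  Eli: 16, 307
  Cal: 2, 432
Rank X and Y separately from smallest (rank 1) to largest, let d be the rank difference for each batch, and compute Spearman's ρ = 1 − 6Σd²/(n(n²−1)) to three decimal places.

Ranks of variable 1: 3, 6, 5, 2, 4, 1
Ranks of variable 2: 3, 2, 5, 6, 1, 4
d = r₁ − r₂: 0, 4, 0, -4, 3, -3
d²: 0, 16, 0, 16, 9, 9; Σd² = 50
ρ = 1 − 6·50/(6·35) = 1 − 300/210 = -0.429

-0.429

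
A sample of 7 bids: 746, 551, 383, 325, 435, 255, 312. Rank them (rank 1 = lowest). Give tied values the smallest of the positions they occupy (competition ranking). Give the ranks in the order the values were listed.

7, 6, 4, 3, 5, 1, 2

Sorted (ascending): 255, 312, 325, 383, 435, 551, 746
No ties — each value takes its position as its rank.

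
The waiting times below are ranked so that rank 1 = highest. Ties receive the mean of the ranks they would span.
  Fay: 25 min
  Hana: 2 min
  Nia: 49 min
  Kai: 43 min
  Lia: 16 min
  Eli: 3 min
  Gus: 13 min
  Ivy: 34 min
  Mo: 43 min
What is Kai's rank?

Sorted (descending): 49, 43, 43, 34, 25, 16, 13, 3, 2
The 2 values of 43 occupy positions 2–3 → average rank (2+3)/2 = 2.5.
Kai has value 43 min → rank 2.5.

2.5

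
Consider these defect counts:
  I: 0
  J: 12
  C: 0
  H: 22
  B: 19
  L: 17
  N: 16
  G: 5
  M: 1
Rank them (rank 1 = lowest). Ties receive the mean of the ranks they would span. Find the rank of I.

Sorted (ascending): 0, 0, 1, 5, 12, 16, 17, 19, 22
The 2 values of 0 occupy positions 1–2 → average rank (1+2)/2 = 1.5.
I has value 0 → rank 1.5.

1.5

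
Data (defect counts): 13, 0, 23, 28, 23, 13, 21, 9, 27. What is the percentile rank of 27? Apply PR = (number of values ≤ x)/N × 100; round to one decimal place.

88.9

N = 9.
Strictly below 27: 7. Equal to 27: 1.
PR = 8/9 × 100 = 88.9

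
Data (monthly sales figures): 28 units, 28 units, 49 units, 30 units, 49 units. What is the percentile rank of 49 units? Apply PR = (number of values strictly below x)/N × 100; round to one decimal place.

60.0

N = 5.
Strictly below 49: 3. Equal to 49: 2.
PR = 3/5 × 100 = 60.0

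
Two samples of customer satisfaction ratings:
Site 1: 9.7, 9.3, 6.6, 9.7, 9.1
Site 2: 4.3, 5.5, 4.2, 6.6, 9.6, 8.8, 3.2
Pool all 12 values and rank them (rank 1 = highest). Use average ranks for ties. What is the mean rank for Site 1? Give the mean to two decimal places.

3.90

Sorted (descending): 9.7, 9.7, 9.6, 9.3, 9.1, 8.8, 6.6, 6.6, 5.5, 4.3, 4.2, 3.2
The 2 values of 9.7 occupy positions 1–2 → average rank (1+2)/2 = 1.5.
The 2 values of 6.6 occupy positions 7–8 → average rank (7+8)/2 = 7.5.
Site 1 values → pooled ranks: 9.7→1.5, 9.3→4, 6.6→7.5, 9.7→1.5, 9.1→5
Mean rank = (1.5 + 4 + 7.5 + 1.5 + 5) / 5 = 3.90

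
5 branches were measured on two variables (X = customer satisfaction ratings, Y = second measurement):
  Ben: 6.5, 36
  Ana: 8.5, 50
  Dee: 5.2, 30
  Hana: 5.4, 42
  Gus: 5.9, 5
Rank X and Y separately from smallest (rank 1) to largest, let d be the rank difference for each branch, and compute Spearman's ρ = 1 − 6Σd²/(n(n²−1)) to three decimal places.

0.500

Ranks of variable 1: 4, 5, 1, 2, 3
Ranks of variable 2: 3, 5, 2, 4, 1
d = r₁ − r₂: 1, 0, -1, -2, 2
d²: 1, 0, 1, 4, 4; Σd² = 10
ρ = 1 − 6·10/(5·24) = 1 − 60/120 = 0.500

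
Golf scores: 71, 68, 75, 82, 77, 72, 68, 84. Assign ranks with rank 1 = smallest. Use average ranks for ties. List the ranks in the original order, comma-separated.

Sorted (ascending): 68, 68, 71, 72, 75, 77, 82, 84
The 2 values of 68 occupy positions 1–2 → average rank (1+2)/2 = 1.5.

3, 1.5, 5, 7, 6, 4, 1.5, 8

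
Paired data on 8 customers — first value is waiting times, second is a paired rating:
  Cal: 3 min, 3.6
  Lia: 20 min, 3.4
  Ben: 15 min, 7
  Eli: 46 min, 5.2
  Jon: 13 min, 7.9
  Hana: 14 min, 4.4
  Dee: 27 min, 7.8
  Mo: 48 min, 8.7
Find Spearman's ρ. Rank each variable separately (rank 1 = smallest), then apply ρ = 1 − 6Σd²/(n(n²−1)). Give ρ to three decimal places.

0.381

Ranks of variable 1: 1, 5, 4, 7, 2, 3, 6, 8
Ranks of variable 2: 2, 1, 5, 4, 7, 3, 6, 8
d = r₁ − r₂: -1, 4, -1, 3, -5, 0, 0, 0
d²: 1, 16, 1, 9, 25, 0, 0, 0; Σd² = 52
ρ = 1 − 6·52/(8·63) = 1 − 312/504 = 0.381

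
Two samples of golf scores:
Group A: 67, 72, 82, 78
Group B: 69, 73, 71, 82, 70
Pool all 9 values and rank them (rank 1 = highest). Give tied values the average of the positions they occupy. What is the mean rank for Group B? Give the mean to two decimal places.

Sorted (descending): 82, 82, 78, 73, 72, 71, 70, 69, 67
The 2 values of 82 occupy positions 1–2 → average rank (1+2)/2 = 1.5.
Group B values → pooled ranks: 69→8, 73→4, 71→6, 82→1.5, 70→7
Mean rank = (8 + 4 + 6 + 1.5 + 7) / 5 = 5.30

5.30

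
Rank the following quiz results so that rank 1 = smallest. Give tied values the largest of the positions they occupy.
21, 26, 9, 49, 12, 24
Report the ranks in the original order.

Sorted (ascending): 9, 12, 21, 24, 26, 49
No ties — each value takes its position as its rank.

3, 5, 1, 6, 2, 4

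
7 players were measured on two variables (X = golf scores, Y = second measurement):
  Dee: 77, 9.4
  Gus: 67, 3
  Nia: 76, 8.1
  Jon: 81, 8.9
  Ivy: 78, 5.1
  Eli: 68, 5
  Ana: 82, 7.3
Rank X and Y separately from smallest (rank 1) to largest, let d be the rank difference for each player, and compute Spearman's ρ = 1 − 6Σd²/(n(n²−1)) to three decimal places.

Ranks of variable 1: 4, 1, 3, 6, 5, 2, 7
Ranks of variable 2: 7, 1, 5, 6, 3, 2, 4
d = r₁ − r₂: -3, 0, -2, 0, 2, 0, 3
d²: 9, 0, 4, 0, 4, 0, 9; Σd² = 26
ρ = 1 − 6·26/(7·48) = 1 − 156/336 = 0.536

0.536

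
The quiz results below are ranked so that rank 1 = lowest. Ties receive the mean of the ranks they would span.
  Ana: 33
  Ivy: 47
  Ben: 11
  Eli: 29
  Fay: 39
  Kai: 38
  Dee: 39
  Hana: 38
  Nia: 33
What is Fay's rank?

Sorted (ascending): 11, 29, 33, 33, 38, 38, 39, 39, 47
The 2 values of 33 occupy positions 3–4 → average rank (3+4)/2 = 3.5.
The 2 values of 38 occupy positions 5–6 → average rank (5+6)/2 = 5.5.
The 2 values of 39 occupy positions 7–8 → average rank (7+8)/2 = 7.5.
Fay has value 39 → rank 7.5.

7.5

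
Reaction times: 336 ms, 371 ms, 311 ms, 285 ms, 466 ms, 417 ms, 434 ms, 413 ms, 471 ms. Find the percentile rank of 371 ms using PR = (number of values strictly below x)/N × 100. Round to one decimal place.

N = 9.
Strictly below 371: 3. Equal to 371: 1.
PR = 3/9 × 100 = 33.3

33.3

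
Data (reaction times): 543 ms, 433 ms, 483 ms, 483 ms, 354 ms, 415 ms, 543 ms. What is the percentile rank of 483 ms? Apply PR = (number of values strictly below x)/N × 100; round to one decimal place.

N = 7.
Strictly below 483: 3. Equal to 483: 2.
PR = 3/7 × 100 = 42.9

42.9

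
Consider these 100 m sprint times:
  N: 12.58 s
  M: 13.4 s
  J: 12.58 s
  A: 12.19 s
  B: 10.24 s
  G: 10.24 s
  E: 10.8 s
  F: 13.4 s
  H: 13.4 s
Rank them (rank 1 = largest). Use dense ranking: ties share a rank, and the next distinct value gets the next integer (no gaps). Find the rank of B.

5

Sorted (descending): 13.4, 13.4, 13.4, 12.58, 12.58, 12.19, 10.8, 10.24, 10.24
The 3 values of 13.4 share dense rank 1.
The 2 values of 12.58 share dense rank 2.
The 2 values of 10.24 share dense rank 5.
Remaining distinct values take the next consecutive integers.
B has value 10.24 s → rank 5.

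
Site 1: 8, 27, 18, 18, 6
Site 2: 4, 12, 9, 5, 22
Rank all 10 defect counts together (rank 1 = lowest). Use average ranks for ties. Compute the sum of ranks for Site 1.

Sorted (ascending): 4, 5, 6, 8, 9, 12, 18, 18, 22, 27
The 2 values of 18 occupy positions 7–8 → average rank (7+8)/2 = 7.5.
Site 1 values → pooled ranks: 8→4, 27→10, 18→7.5, 18→7.5, 6→3
Rank sum = 4 + 10 + 7.5 + 7.5 + 3 = 32

32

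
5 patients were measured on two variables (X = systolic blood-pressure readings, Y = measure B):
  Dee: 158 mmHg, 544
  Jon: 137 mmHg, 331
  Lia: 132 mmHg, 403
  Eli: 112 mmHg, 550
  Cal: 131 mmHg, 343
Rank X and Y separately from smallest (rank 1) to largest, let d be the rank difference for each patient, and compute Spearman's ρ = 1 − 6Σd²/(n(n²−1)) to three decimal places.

Ranks of variable 1: 5, 4, 3, 1, 2
Ranks of variable 2: 4, 1, 3, 5, 2
d = r₁ − r₂: 1, 3, 0, -4, 0
d²: 1, 9, 0, 16, 0; Σd² = 26
ρ = 1 − 6·26/(5·24) = 1 − 156/120 = -0.300

-0.300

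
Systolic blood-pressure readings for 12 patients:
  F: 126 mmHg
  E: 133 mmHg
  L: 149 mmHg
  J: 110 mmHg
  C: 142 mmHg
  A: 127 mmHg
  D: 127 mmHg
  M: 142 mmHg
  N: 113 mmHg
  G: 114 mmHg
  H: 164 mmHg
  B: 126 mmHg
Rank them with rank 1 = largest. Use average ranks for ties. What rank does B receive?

8.5

Sorted (descending): 164, 149, 142, 142, 133, 127, 127, 126, 126, 114, 113, 110
The 2 values of 142 occupy positions 3–4 → average rank (3+4)/2 = 3.5.
The 2 values of 127 occupy positions 6–7 → average rank (6+7)/2 = 6.5.
The 2 values of 126 occupy positions 8–9 → average rank (8+9)/2 = 8.5.
B has value 126 mmHg → rank 8.5.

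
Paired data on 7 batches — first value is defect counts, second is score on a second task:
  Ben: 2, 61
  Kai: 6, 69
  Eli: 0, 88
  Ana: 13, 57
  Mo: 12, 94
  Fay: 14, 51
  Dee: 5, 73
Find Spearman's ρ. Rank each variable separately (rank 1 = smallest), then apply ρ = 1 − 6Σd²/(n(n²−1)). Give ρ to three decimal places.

-0.536

Ranks of variable 1: 2, 4, 1, 6, 5, 7, 3
Ranks of variable 2: 3, 4, 6, 2, 7, 1, 5
d = r₁ − r₂: -1, 0, -5, 4, -2, 6, -2
d²: 1, 0, 25, 16, 4, 36, 4; Σd² = 86
ρ = 1 − 6·86/(7·48) = 1 − 516/336 = -0.536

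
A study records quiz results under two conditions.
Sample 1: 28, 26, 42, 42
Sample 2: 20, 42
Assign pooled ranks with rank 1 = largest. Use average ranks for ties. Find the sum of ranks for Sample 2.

Sorted (descending): 42, 42, 42, 28, 26, 20
The 3 values of 42 occupy positions 1–3 → average rank 2.
Sample 2 values → pooled ranks: 20→6, 42→2
Rank sum = 6 + 2 = 8

8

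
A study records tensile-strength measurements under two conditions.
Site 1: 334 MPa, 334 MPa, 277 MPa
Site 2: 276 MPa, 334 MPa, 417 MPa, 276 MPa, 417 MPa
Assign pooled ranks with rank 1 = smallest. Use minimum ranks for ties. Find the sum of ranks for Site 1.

11

Sorted (ascending): 276, 276, 277, 334, 334, 334, 417, 417
The 2 values of 276 occupy positions 1–2 → each gets rank 1.
The 3 values of 334 occupy positions 4–6 → each gets rank 4.
The 2 values of 417 occupy positions 7–8 → each gets rank 7.
Site 1 values → pooled ranks: 334→4, 334→4, 277→3
Rank sum = 4 + 4 + 3 = 11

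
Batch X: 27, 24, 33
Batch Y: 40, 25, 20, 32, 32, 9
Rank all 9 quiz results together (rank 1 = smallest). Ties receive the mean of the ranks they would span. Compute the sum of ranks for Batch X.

Sorted (ascending): 9, 20, 24, 25, 27, 32, 32, 33, 40
The 2 values of 32 occupy positions 6–7 → average rank (6+7)/2 = 6.5.
Batch X values → pooled ranks: 27→5, 24→3, 33→8
Rank sum = 5 + 3 + 8 = 16

16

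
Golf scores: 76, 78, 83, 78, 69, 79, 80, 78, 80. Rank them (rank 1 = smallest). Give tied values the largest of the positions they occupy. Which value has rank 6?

79

Sorted (ascending): 69, 76, 78, 78, 78, 79, 80, 80, 83
The 3 values of 78 occupy positions 3–5 → each gets rank 5.
The 2 values of 80 occupy positions 7–8 → each gets rank 8.
Rank 6 → value 79.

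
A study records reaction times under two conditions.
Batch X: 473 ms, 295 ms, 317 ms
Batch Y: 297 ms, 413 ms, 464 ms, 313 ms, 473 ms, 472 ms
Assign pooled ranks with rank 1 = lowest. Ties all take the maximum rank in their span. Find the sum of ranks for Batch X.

Sorted (ascending): 295, 297, 313, 317, 413, 464, 472, 473, 473
The 2 values of 473 occupy positions 8–9 → each gets rank 9.
Batch X values → pooled ranks: 473→9, 295→1, 317→4
Rank sum = 9 + 1 + 4 = 14

14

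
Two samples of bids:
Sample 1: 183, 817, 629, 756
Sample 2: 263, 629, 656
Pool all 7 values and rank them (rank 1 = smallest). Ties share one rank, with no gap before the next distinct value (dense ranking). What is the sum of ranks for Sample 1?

Sorted (ascending): 183, 263, 629, 629, 656, 756, 817
The 2 values of 629 share dense rank 3.
Remaining distinct values take the next consecutive integers.
Sample 1 values → pooled ranks: 183→1, 817→6, 629→3, 756→5
Rank sum = 1 + 6 + 3 + 5 = 15

15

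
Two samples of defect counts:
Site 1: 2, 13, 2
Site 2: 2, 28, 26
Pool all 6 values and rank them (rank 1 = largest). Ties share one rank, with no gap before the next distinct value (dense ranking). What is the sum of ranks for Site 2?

7

Sorted (descending): 28, 26, 13, 2, 2, 2
The 3 values of 2 share dense rank 4.
Remaining distinct values take the next consecutive integers.
Site 2 values → pooled ranks: 2→4, 28→1, 26→2
Rank sum = 4 + 1 + 2 = 7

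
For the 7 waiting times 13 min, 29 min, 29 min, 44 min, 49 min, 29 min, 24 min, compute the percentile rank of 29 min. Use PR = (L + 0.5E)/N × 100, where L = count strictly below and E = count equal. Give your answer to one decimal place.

N = 7.
Strictly below 29: 2. Equal to 29: 3.
PR = (2 + 0.5·3)/7 × 100 = 50.0

50.0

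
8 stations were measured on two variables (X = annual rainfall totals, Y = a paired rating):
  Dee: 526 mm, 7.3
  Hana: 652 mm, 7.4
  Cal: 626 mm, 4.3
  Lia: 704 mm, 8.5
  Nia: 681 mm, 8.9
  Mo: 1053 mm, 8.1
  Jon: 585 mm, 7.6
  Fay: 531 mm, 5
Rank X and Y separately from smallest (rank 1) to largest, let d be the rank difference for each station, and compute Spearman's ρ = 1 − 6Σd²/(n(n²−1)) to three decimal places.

Ranks of variable 1: 1, 5, 4, 7, 6, 8, 3, 2
Ranks of variable 2: 3, 4, 1, 7, 8, 6, 5, 2
d = r₁ − r₂: -2, 1, 3, 0, -2, 2, -2, 0
d²: 4, 1, 9, 0, 4, 4, 4, 0; Σd² = 26
ρ = 1 − 6·26/(8·63) = 1 − 156/504 = 0.690

0.690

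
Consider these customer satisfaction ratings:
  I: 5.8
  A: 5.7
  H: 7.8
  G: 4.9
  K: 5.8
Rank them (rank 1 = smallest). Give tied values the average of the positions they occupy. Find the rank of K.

Sorted (ascending): 4.9, 5.7, 5.8, 5.8, 7.8
The 2 values of 5.8 occupy positions 3–4 → average rank (3+4)/2 = 3.5.
K has value 5.8 → rank 3.5.

3.5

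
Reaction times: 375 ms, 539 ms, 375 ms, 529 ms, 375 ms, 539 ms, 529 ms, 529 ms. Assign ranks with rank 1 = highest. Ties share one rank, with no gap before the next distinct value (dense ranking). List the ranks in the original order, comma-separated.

Sorted (descending): 539, 539, 529, 529, 529, 375, 375, 375
The 2 values of 539 share dense rank 1.
The 3 values of 529 share dense rank 2.
The 3 values of 375 share dense rank 3.

3, 1, 3, 2, 3, 1, 2, 2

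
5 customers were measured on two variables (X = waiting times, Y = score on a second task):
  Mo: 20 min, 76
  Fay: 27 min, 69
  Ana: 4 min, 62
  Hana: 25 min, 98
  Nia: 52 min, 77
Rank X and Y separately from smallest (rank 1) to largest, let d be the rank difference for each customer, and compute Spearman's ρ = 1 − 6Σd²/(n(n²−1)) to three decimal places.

Ranks of variable 1: 2, 4, 1, 3, 5
Ranks of variable 2: 3, 2, 1, 5, 4
d = r₁ − r₂: -1, 2, 0, -2, 1
d²: 1, 4, 0, 4, 1; Σd² = 10
ρ = 1 − 6·10/(5·24) = 1 − 60/120 = 0.500

0.500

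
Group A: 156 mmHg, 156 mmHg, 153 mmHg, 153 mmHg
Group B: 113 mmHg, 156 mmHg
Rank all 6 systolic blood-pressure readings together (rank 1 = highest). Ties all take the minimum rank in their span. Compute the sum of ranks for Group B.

7

Sorted (descending): 156, 156, 156, 153, 153, 113
The 3 values of 156 occupy positions 1–3 → each gets rank 1.
The 2 values of 153 occupy positions 4–5 → each gets rank 4.
Group B values → pooled ranks: 113→6, 156→1
Rank sum = 6 + 1 = 7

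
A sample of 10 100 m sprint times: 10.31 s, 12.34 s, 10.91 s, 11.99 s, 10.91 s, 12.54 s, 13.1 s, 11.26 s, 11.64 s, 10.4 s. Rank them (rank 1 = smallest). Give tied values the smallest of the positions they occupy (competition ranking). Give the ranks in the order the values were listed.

Sorted (ascending): 10.31, 10.4, 10.91, 10.91, 11.26, 11.64, 11.99, 12.34, 12.54, 13.1
The 2 values of 10.91 occupy positions 3–4 → each gets rank 3.

1, 8, 3, 7, 3, 9, 10, 5, 6, 2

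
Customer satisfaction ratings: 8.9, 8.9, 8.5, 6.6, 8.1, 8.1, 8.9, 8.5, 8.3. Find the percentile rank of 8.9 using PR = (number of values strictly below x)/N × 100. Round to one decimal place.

N = 9.
Strictly below 8.9: 6. Equal to 8.9: 3.
PR = 6/9 × 100 = 66.7

66.7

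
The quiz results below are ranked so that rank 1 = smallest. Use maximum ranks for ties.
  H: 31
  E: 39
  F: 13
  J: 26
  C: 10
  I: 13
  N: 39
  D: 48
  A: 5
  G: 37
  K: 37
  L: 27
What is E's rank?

11

Sorted (ascending): 5, 10, 13, 13, 26, 27, 31, 37, 37, 39, 39, 48
The 2 values of 13 occupy positions 3–4 → each gets rank 4.
The 2 values of 37 occupy positions 8–9 → each gets rank 9.
The 2 values of 39 occupy positions 10–11 → each gets rank 11.
E has value 39 → rank 11.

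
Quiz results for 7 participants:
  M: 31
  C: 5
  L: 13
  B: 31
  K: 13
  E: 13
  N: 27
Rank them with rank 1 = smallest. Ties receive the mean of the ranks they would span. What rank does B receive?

Sorted (ascending): 5, 13, 13, 13, 27, 31, 31
The 3 values of 13 occupy positions 2–4 → average rank 3.
The 2 values of 31 occupy positions 6–7 → average rank (6+7)/2 = 6.5.
B has value 31 → rank 6.5.

6.5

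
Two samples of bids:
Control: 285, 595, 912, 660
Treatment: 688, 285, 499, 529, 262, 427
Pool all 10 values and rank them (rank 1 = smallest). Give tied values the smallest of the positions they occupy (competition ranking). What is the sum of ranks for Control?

27

Sorted (ascending): 262, 285, 285, 427, 499, 529, 595, 660, 688, 912
The 2 values of 285 occupy positions 2–3 → each gets rank 2.
Control values → pooled ranks: 285→2, 595→7, 912→10, 660→8
Rank sum = 2 + 7 + 10 + 8 = 27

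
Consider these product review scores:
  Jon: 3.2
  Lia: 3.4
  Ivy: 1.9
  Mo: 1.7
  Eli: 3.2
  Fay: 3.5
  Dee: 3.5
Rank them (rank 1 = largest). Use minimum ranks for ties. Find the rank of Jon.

Sorted (descending): 3.5, 3.5, 3.4, 3.2, 3.2, 1.9, 1.7
The 2 values of 3.5 occupy positions 1–2 → each gets rank 1.
The 2 values of 3.2 occupy positions 4–5 → each gets rank 4.
Jon has value 3.2 → rank 4.

4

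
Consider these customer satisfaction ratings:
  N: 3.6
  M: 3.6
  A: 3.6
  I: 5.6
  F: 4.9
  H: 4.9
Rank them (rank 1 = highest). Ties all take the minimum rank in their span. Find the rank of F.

2

Sorted (descending): 5.6, 4.9, 4.9, 3.6, 3.6, 3.6
The 2 values of 4.9 occupy positions 2–3 → each gets rank 2.
The 3 values of 3.6 occupy positions 4–6 → each gets rank 4.
F has value 4.9 → rank 2.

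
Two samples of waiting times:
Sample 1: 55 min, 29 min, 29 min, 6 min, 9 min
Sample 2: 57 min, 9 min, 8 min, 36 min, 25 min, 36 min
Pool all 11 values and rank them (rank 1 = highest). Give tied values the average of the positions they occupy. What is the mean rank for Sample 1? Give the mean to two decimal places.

6.50

Sorted (descending): 57, 55, 36, 36, 29, 29, 25, 9, 9, 8, 6
The 2 values of 36 occupy positions 3–4 → average rank (3+4)/2 = 3.5.
The 2 values of 29 occupy positions 5–6 → average rank (5+6)/2 = 5.5.
The 2 values of 9 occupy positions 8–9 → average rank (8+9)/2 = 8.5.
Sample 1 values → pooled ranks: 55→2, 29→5.5, 29→5.5, 6→11, 9→8.5
Mean rank = (2 + 5.5 + 5.5 + 11 + 8.5) / 5 = 6.50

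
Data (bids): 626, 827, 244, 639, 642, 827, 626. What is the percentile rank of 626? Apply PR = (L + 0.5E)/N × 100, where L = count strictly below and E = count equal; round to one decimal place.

N = 7.
Strictly below 626: 1. Equal to 626: 2.
PR = (1 + 0.5·2)/7 × 100 = 28.6

28.6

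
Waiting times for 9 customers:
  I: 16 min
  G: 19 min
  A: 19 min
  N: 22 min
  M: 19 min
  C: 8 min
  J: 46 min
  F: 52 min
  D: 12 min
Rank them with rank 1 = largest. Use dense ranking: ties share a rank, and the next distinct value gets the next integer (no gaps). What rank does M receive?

Sorted (descending): 52, 46, 22, 19, 19, 19, 16, 12, 8
The 3 values of 19 share dense rank 4.
Remaining distinct values take the next consecutive integers.
M has value 19 min → rank 4.

4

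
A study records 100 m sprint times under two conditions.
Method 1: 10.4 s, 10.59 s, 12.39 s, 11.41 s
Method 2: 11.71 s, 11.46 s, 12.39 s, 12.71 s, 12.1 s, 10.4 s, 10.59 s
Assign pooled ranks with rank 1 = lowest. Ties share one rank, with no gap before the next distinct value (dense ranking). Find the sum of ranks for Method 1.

13

Sorted (ascending): 10.4, 10.4, 10.59, 10.59, 11.41, 11.46, 11.71, 12.1, 12.39, 12.39, 12.71
The 2 values of 10.4 share dense rank 1.
The 2 values of 10.59 share dense rank 2.
The 2 values of 12.39 share dense rank 7.
Remaining distinct values take the next consecutive integers.
Method 1 values → pooled ranks: 10.4→1, 10.59→2, 12.39→7, 11.41→3
Rank sum = 1 + 2 + 7 + 3 = 13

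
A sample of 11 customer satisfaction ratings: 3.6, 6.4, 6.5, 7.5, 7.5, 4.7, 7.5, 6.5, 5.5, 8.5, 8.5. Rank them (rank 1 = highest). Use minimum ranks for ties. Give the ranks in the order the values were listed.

Sorted (descending): 8.5, 8.5, 7.5, 7.5, 7.5, 6.5, 6.5, 6.4, 5.5, 4.7, 3.6
The 2 values of 8.5 occupy positions 1–2 → each gets rank 1.
The 3 values of 7.5 occupy positions 3–5 → each gets rank 3.
The 2 values of 6.5 occupy positions 6–7 → each gets rank 6.

11, 8, 6, 3, 3, 10, 3, 6, 9, 1, 1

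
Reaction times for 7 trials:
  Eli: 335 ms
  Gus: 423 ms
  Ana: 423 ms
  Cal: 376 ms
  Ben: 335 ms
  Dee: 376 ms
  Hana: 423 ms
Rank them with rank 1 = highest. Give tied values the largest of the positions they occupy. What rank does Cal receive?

Sorted (descending): 423, 423, 423, 376, 376, 335, 335
The 3 values of 423 occupy positions 1–3 → each gets rank 3.
The 2 values of 376 occupy positions 4–5 → each gets rank 5.
The 2 values of 335 occupy positions 6–7 → each gets rank 7.
Cal has value 376 ms → rank 5.

5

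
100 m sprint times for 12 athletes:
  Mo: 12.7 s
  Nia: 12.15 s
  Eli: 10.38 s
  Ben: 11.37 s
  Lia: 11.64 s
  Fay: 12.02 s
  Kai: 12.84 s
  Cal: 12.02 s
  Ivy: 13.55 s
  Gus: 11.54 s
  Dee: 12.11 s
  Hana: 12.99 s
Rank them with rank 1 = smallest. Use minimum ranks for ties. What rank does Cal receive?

Sorted (ascending): 10.38, 11.37, 11.54, 11.64, 12.02, 12.02, 12.11, 12.15, 12.7, 12.84, 12.99, 13.55
The 2 values of 12.02 occupy positions 5–6 → each gets rank 5.
Cal has value 12.02 s → rank 5.

5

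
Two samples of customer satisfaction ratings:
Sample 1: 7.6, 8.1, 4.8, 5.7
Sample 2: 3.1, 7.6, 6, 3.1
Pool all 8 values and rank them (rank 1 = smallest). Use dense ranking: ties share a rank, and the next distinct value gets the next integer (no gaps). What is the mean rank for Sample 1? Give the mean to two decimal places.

4.00

Sorted (ascending): 3.1, 3.1, 4.8, 5.7, 6, 7.6, 7.6, 8.1
The 2 values of 3.1 share dense rank 1.
The 2 values of 7.6 share dense rank 5.
Remaining distinct values take the next consecutive integers.
Sample 1 values → pooled ranks: 7.6→5, 8.1→6, 4.8→2, 5.7→3
Mean rank = (5 + 6 + 2 + 3) / 4 = 4.00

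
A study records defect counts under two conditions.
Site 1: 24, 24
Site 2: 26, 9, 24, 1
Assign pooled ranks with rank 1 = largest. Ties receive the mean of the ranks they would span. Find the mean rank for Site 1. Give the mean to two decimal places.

3.00

Sorted (descending): 26, 24, 24, 24, 9, 1
The 3 values of 24 occupy positions 2–4 → average rank 3.
Site 1 values → pooled ranks: 24→3, 24→3
Mean rank = (3 + 3) / 2 = 3.00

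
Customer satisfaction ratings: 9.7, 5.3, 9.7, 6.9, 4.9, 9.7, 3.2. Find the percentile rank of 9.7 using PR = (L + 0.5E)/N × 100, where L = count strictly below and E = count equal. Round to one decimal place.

78.6

N = 7.
Strictly below 9.7: 4. Equal to 9.7: 3.
PR = (4 + 0.5·3)/7 × 100 = 78.6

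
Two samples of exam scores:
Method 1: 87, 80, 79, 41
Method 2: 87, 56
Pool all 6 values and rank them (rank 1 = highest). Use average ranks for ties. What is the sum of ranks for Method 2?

6.5

Sorted (descending): 87, 87, 80, 79, 56, 41
The 2 values of 87 occupy positions 1–2 → average rank (1+2)/2 = 1.5.
Method 2 values → pooled ranks: 87→1.5, 56→5
Rank sum = 1.5 + 5 = 6.5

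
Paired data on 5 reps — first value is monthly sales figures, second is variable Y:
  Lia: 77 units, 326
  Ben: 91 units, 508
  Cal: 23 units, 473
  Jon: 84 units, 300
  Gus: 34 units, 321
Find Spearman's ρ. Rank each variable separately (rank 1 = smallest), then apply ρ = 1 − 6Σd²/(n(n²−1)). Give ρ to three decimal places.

0.100

Ranks of variable 1: 3, 5, 1, 4, 2
Ranks of variable 2: 3, 5, 4, 1, 2
d = r₁ − r₂: 0, 0, -3, 3, 0
d²: 0, 0, 9, 9, 0; Σd² = 18
ρ = 1 − 6·18/(5·24) = 1 − 108/120 = 0.100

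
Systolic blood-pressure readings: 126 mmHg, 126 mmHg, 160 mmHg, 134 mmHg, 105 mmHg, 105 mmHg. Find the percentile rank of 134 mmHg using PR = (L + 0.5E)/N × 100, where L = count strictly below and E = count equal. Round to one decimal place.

N = 6.
Strictly below 134: 4. Equal to 134: 1.
PR = (4 + 0.5·1)/6 × 100 = 75.0

75.0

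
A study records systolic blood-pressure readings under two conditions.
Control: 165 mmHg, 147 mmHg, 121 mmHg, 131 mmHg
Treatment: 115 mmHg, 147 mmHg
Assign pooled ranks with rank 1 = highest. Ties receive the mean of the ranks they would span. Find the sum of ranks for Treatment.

Sorted (descending): 165, 147, 147, 131, 121, 115
The 2 values of 147 occupy positions 2–3 → average rank (2+3)/2 = 2.5.
Treatment values → pooled ranks: 115→6, 147→2.5
Rank sum = 6 + 2.5 = 8.5

8.5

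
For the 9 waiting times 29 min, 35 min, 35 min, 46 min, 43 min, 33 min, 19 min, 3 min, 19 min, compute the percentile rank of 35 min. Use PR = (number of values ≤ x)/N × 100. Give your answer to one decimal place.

N = 9.
Strictly below 35: 5. Equal to 35: 2.
PR = 7/9 × 100 = 77.8

77.8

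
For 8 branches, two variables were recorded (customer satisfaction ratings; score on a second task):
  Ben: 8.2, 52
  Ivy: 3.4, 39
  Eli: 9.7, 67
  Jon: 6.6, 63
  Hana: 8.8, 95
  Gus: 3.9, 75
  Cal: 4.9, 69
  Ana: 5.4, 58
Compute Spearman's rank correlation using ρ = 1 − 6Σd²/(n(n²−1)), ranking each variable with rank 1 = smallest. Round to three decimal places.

Ranks of variable 1: 6, 1, 8, 5, 7, 2, 3, 4
Ranks of variable 2: 2, 1, 5, 4, 8, 7, 6, 3
d = r₁ − r₂: 4, 0, 3, 1, -1, -5, -3, 1
d²: 16, 0, 9, 1, 1, 25, 9, 1; Σd² = 62
ρ = 1 − 6·62/(8·63) = 1 − 372/504 = 0.262

0.262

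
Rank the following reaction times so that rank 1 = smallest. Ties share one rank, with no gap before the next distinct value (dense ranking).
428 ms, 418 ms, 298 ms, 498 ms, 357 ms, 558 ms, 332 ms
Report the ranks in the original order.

Sorted (ascending): 298, 332, 357, 418, 428, 498, 558
No ties — each value takes its position as its rank.

5, 4, 1, 6, 3, 7, 2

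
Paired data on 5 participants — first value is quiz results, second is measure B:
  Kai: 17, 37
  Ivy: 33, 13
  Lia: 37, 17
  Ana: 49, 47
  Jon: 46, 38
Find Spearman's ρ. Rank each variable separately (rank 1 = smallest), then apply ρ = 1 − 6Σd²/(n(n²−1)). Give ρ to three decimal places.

0.700

Ranks of variable 1: 1, 2, 3, 5, 4
Ranks of variable 2: 3, 1, 2, 5, 4
d = r₁ − r₂: -2, 1, 1, 0, 0
d²: 4, 1, 1, 0, 0; Σd² = 6
ρ = 1 − 6·6/(5·24) = 1 − 36/120 = 0.700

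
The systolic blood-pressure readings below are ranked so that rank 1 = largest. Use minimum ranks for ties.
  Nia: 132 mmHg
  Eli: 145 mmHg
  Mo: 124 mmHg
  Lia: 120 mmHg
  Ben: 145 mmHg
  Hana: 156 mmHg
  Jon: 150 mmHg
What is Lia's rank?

Sorted (descending): 156, 150, 145, 145, 132, 124, 120
The 2 values of 145 occupy positions 3–4 → each gets rank 3.
Lia has value 120 mmHg → rank 7.

7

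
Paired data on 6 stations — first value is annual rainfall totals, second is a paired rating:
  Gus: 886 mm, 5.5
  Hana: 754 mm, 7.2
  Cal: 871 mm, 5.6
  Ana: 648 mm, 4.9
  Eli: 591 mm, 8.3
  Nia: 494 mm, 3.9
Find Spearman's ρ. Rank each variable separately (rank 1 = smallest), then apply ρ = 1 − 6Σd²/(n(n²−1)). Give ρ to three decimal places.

0.200

Ranks of variable 1: 6, 4, 5, 3, 2, 1
Ranks of variable 2: 3, 5, 4, 2, 6, 1
d = r₁ − r₂: 3, -1, 1, 1, -4, 0
d²: 9, 1, 1, 1, 16, 0; Σd² = 28
ρ = 1 − 6·28/(6·35) = 1 − 168/210 = 0.200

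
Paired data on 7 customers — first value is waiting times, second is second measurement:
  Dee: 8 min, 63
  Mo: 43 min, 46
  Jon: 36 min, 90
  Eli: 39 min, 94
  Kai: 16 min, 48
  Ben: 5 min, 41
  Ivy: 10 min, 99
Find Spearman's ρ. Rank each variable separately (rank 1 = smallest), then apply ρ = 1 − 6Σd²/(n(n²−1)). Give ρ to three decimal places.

0.179

Ranks of variable 1: 2, 7, 5, 6, 4, 1, 3
Ranks of variable 2: 4, 2, 5, 6, 3, 1, 7
d = r₁ − r₂: -2, 5, 0, 0, 1, 0, -4
d²: 4, 25, 0, 0, 1, 0, 16; Σd² = 46
ρ = 1 − 6·46/(7·48) = 1 − 276/336 = 0.179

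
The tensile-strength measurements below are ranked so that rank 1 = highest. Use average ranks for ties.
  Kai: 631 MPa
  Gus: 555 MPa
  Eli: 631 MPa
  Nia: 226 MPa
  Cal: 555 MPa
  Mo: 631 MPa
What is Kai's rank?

2

Sorted (descending): 631, 631, 631, 555, 555, 226
The 3 values of 631 occupy positions 1–3 → average rank 2.
The 2 values of 555 occupy positions 4–5 → average rank (4+5)/2 = 4.5.
Kai has value 631 MPa → rank 2.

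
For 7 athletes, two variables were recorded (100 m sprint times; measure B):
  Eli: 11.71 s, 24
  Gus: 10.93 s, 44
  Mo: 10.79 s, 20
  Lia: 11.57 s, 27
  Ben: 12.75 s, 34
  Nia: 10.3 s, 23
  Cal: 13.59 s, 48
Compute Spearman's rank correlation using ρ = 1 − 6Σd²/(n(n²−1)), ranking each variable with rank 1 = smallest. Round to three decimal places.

Ranks of variable 1: 5, 3, 2, 4, 6, 1, 7
Ranks of variable 2: 3, 6, 1, 4, 5, 2, 7
d = r₁ − r₂: 2, -3, 1, 0, 1, -1, 0
d²: 4, 9, 1, 0, 1, 1, 0; Σd² = 16
ρ = 1 − 6·16/(7·48) = 1 − 96/336 = 0.714

0.714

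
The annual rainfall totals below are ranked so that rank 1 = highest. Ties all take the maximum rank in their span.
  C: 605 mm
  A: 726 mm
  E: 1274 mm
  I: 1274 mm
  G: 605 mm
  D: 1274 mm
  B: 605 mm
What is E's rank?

3

Sorted (descending): 1274, 1274, 1274, 726, 605, 605, 605
The 3 values of 1274 occupy positions 1–3 → each gets rank 3.
The 3 values of 605 occupy positions 5–7 → each gets rank 7.
E has value 1274 mm → rank 3.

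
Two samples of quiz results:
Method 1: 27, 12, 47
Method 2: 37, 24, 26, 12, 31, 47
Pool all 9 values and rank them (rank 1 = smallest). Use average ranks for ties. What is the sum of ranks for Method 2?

30

Sorted (ascending): 12, 12, 24, 26, 27, 31, 37, 47, 47
The 2 values of 12 occupy positions 1–2 → average rank (1+2)/2 = 1.5.
The 2 values of 47 occupy positions 8–9 → average rank (8+9)/2 = 8.5.
Method 2 values → pooled ranks: 37→7, 24→3, 26→4, 12→1.5, 31→6, 47→8.5
Rank sum = 7 + 3 + 4 + 1.5 + 6 + 8.5 = 30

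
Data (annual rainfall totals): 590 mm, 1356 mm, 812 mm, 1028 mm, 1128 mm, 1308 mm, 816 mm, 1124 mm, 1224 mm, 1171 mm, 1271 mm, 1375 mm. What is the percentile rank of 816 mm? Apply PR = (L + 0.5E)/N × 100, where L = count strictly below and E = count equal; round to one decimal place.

20.8

N = 12.
Strictly below 816: 2. Equal to 816: 1.
PR = (2 + 0.5·1)/12 × 100 = 20.8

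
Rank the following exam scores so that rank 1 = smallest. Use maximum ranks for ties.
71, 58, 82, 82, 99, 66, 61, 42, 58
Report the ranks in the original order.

6, 3, 8, 8, 9, 5, 4, 1, 3

Sorted (ascending): 42, 58, 58, 61, 66, 71, 82, 82, 99
The 2 values of 58 occupy positions 2–3 → each gets rank 3.
The 2 values of 82 occupy positions 7–8 → each gets rank 8.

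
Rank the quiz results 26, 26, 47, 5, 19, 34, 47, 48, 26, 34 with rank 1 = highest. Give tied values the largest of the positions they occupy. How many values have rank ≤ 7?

5

Sorted (descending): 48, 47, 47, 34, 34, 26, 26, 26, 19, 5
The 2 values of 47 occupy positions 2–3 → each gets rank 3.
The 2 values of 34 occupy positions 4–5 → each gets rank 5.
The 3 values of 26 occupy positions 6–8 → each gets rank 8.
Ranks ≤ 7: {1, 3, 3, 5, 5} → 5 values.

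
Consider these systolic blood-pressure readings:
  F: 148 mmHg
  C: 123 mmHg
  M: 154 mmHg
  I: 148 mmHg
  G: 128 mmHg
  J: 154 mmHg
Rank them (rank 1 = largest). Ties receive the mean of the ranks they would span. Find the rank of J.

Sorted (descending): 154, 154, 148, 148, 128, 123
The 2 values of 154 occupy positions 1–2 → average rank (1+2)/2 = 1.5.
The 2 values of 148 occupy positions 3–4 → average rank (3+4)/2 = 3.5.
J has value 154 mmHg → rank 1.5.

1.5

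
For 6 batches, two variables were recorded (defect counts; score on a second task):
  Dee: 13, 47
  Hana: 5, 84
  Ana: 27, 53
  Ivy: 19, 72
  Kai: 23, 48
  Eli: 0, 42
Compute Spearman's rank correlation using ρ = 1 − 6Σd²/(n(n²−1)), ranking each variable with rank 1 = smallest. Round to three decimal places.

0.257

Ranks of variable 1: 3, 2, 6, 4, 5, 1
Ranks of variable 2: 2, 6, 4, 5, 3, 1
d = r₁ − r₂: 1, -4, 2, -1, 2, 0
d²: 1, 16, 4, 1, 4, 0; Σd² = 26
ρ = 1 − 6·26/(6·35) = 1 − 156/210 = 0.257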